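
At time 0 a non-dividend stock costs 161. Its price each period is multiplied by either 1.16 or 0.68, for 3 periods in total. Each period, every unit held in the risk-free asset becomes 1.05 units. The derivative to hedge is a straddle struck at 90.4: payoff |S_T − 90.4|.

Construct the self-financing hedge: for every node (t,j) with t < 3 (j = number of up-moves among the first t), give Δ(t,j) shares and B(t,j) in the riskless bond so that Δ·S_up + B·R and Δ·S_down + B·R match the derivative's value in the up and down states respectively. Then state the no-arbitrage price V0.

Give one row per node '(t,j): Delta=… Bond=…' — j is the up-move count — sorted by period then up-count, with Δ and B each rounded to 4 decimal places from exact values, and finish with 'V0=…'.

(0,0): Delta=0.9224 Bond=-63.9261
(1,0): Delta=0.5902 Bond=-30.7544
(1,1): Delta=0.9803 Bond=-77.9344
(2,0): Delta=-1.0000 Bond=86.0952
(2,1): Delta=0.8674 Bond=-67.4884
(2,2): Delta=1.0000 Bond=-86.0952
V0=84.5843

The replicating-portfolio and risk-neutral prices coincide; use p* = (1.05−0.68)/(1.16−0.68) = 0.7708 for the latter.
Terminal values V(3,·): V(3,0)=39.7764, V(3,1)=4.0422, V(3,2)=56.9163, V(3,3)=160.9043
Node (2,0) S=74.4464: V=(p*·4.0422+(1−p*)·39.7764)/1.05=11.6488; Δ=(4.0422−39.7764)/(86.3578−50.6236)=-1.0000; B=V−Δ·S=86.0952
Node (2,1) S=126.9968: V=(p*·56.9163+(1−p*)·4.0422)/1.05=42.6660; Δ=(56.9163−4.0422)/(147.3163−86.3578)=0.8674; B=V−Δ·S=-67.4884
Node (2,2) S=216.6416: V=(p*·160.9043+(1−p*)·56.9163)/1.05=130.5464; Δ=(160.9043−56.9163)/(251.3043−147.3163)=1.0000; B=V−Δ·S=-86.0952
Node (1,0) S=109.4800: V=(p*·42.6660+(1−p*)·11.6488)/1.05=33.8647; Δ=(42.6660−11.6488)/(126.9968−74.4464)=0.5902; B=V−Δ·S=-30.7544
Node (1,1) S=186.7600: V=(p*·130.5464+(1−p*)·42.6660)/1.05=105.1496; Δ=(130.5464−42.6660)/(216.6416−126.9968)=0.9803; B=V−Δ·S=-77.9344
Node (0,0) S=161.0000: V=(p*·105.1496+(1−p*)·33.8647)/1.05=84.5843; Δ=(105.1496−33.8647)/(186.7600−109.4800)=0.9224; B=V−Δ·S=-63.9261
The time-0 hedge costs 84.5843, which is the no-arbitrage price.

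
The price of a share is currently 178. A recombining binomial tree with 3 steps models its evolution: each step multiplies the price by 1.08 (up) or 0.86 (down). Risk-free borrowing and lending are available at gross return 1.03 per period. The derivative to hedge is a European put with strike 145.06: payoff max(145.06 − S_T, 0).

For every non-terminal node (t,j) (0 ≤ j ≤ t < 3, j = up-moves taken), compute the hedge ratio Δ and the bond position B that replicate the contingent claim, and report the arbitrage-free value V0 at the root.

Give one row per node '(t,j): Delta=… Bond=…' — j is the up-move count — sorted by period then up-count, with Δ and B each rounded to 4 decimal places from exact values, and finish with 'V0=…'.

The replicating-portfolio and risk-neutral prices coincide; use p* = (1.03−0.86)/(1.08−0.86) = 0.7727 for the latter.
Terminal payoffs: V(3,0)=31.8420, V(3,1)=2.8793, V(3,2)=0.0000, V(3,3)=0.0000
Node (2,0) S=131.6488: V=(p*·2.8793+(1−p*)·31.8420)/1.03=9.1862; Δ=(2.8793−31.8420)/(142.1807−113.2180)=-1.0000; B=V−Δ·S=140.8350
Node (2,1) S=165.3264: V=(p*·0.0000+(1−p*)·2.8793)/1.03=0.6353; Δ=(0.0000−2.8793)/(178.5525−142.1807)=-0.0792; B=V−Δ·S=13.7230
Node (2,2) S=207.6192: V=(p*·0.0000+(1−p*)·0.0000)/1.03=0.0000; Δ=(0.0000−0.0000)/(224.2287−178.5525)=0.0000; B=V−Δ·S=0.0000
Node (1,0) S=153.0800: V=(p*·0.6353+(1−p*)·9.1862)/1.03=2.5036; Δ=(0.6353−9.1862)/(165.3264−131.6488)=-0.2539; B=V−Δ·S=41.3710
Node (1,1) S=192.2400: V=(p*·0.0000+(1−p*)·0.6353)/1.03=0.1402; Δ=(0.0000−0.6353)/(207.6192−165.3264)=-0.0150; B=V−Δ·S=3.0280
Node (0,0) S=178.0000: V=(p*·0.1402+(1−p*)·2.5036)/1.03=0.6576; Δ=(0.1402−2.5036)/(192.2400−153.0800)=-0.0604; B=V−Δ·S=11.4003
Self-financing check: at every node Δ·S+B equals the discounted successor values.

(0,0): Delta=-0.0604 Bond=11.4003
(1,0): Delta=-0.2539 Bond=41.3710
(1,1): Delta=-0.0150 Bond=3.0280
(2,0): Delta=-1.0000 Bond=140.8350
(2,1): Delta=-0.0792 Bond=13.7230
(2,2): Delta=0.0000 Bond=0.0000
V0=0.6576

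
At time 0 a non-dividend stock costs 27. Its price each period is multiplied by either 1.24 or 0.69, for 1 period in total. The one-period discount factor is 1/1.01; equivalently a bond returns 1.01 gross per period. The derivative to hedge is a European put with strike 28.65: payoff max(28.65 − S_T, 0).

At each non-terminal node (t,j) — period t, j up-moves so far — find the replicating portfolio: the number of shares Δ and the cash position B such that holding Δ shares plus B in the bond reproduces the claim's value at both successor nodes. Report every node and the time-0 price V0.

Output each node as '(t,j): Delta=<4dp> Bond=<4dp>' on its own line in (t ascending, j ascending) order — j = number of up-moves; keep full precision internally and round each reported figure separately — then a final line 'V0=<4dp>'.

(0,0): Delta=-0.6747 Bond=22.3669
V0=4.1487

Under the risk-neutral measure, an up-move has probability p* = (R−d)/(u−d) = 0.5818 and values discount at R = 1.01.
At expiry t=1: V(1,0)=10.0200, V(1,1)=0.0000
(0,0): S=27.0000. Δ = (V_up−V_dn)/(S_up−S_dn) = (0.0000−10.0200)/(33.4800−18.6300) = -0.6747. V = [p*·0.0000 + (1−p*)·10.0200]/1.01 = 4.1487. B = V − Δ·S = 22.3669.
Self-financing check: at every node Δ·S+B equals the discounted successor values.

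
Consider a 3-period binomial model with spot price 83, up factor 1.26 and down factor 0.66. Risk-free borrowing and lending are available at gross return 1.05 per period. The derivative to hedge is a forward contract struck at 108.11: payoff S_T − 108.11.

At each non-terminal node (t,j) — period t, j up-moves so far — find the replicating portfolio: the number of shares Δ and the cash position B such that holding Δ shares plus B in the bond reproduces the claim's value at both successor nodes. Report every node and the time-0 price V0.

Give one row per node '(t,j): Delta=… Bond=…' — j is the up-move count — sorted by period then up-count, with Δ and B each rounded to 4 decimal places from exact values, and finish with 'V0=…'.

(0,0): Delta=1.0000 Bond=-93.3895
(1,0): Delta=1.0000 Bond=-98.0590
(1,1): Delta=1.0000 Bond=-98.0590
(2,0): Delta=1.0000 Bond=-102.9619
(2,1): Delta=1.0000 Bond=-102.9619
(2,2): Delta=1.0000 Bond=-102.9619
V0=-10.3895

Risk-neutral probability p* = (R−d)/(u−d) = (1.05−0.66)/(1.26−0.66) = 0.6500.
At expiry t=3: V(3,0)=-84.2478, V(3,1)=-62.5550, V(3,2)=-21.1413, V(3,3)=57.9212
(2,0): S=36.1548. Δ = (V_up−V_dn)/(S_up−S_dn) = (-62.5550−-84.2478)/(45.5550−23.8622) = 1.0000. V = [p*·-62.5550 + (1−p*)·-84.2478]/1.05 = -66.8071. B = V − Δ·S = -102.9619.
(2,1): S=69.0228. Δ = (V_up−V_dn)/(S_up−S_dn) = (-21.1413−-62.5550)/(86.9687−45.5550) = 1.0000. V = [p*·-21.1413 + (1−p*)·-62.5550]/1.05 = -33.9391. B = V − Δ·S = -102.9619.
(2,2): S=131.7708. Δ = (V_up−V_dn)/(S_up−S_dn) = (57.9212−-21.1413)/(166.0312−86.9687) = 1.0000. V = [p*·57.9212 + (1−p*)·-21.1413]/1.05 = 28.8089. B = V − Δ·S = -102.9619.
(1,0): S=54.7800. Δ = (V_up−V_dn)/(S_up−S_dn) = (-33.9391−-66.8071)/(69.0228−36.1548) = 1.0000. V = [p*·-33.9391 + (1−p*)·-66.8071]/1.05 = -43.2790. B = V − Δ·S = -98.0590.
(1,1): S=104.5800. Δ = (V_up−V_dn)/(S_up−S_dn) = (28.8089−-33.9391)/(131.7708−69.0228) = 1.0000. V = [p*·28.8089 + (1−p*)·-33.9391]/1.05 = 6.5210. B = V − Δ·S = -98.0590.
(0,0): S=83.0000. Δ = (V_up−V_dn)/(S_up−S_dn) = (6.5210−-43.2790)/(104.5800−54.7800) = 1.0000. V = [p*·6.5210 + (1−p*)·-43.2790]/1.05 = -10.3895. B = V − Δ·S = -93.3895.
Root portfolio cost Δ·83+B reproduces V0=-10.3895.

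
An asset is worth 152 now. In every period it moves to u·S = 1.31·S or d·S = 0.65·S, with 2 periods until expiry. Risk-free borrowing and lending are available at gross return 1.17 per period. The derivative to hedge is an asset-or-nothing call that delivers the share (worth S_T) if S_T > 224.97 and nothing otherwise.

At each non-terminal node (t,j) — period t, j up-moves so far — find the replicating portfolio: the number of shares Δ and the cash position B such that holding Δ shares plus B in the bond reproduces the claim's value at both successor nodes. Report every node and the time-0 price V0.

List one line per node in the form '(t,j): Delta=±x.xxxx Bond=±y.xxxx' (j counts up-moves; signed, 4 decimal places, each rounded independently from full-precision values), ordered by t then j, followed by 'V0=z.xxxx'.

Under the risk-neutral measure, an up-move has probability p* = (R−d)/(u−d) = 0.7879 and values discount at R = 1.17.
At expiry t=2: V(2,0)=0.0000, V(2,1)=0.0000, V(2,2)=260.8472
  t=1,j=0: stock 98.8000 → up 129.4280 (V=0.0000), down 64.2200 (V=0.0000). Price 0.0000; hedge Δ=0.0000, bond B=0.0000.
  t=1,j=1: stock 199.1200 → up 260.8472 (V=260.8472), down 129.4280 (V=0.0000). Price 175.6547; hedge Δ=1.9848, bond B=-219.5684.
  t=0,j=0: stock 152.0000 → up 199.1200 (V=175.6547), down 98.8000 (V=0.0000). Price 118.2860; hedge Δ=1.7509, bond B=-147.8575.
Self-financing check: at every node Δ·S+B equals the discounted successor values.

(0,0): Delta=1.7509 Bond=-147.8575
(1,0): Delta=0.0000 Bond=0.0000
(1,1): Delta=1.9848 Bond=-219.5684
V0=118.2860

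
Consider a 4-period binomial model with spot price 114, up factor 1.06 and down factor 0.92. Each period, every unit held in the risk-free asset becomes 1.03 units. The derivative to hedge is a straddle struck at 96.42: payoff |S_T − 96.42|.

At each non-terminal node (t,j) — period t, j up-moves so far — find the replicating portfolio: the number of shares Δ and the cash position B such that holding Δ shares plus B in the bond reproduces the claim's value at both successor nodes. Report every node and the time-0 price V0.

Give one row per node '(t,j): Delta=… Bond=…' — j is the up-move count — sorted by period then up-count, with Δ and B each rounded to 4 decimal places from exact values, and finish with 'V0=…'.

(0,0): Delta=0.9571 Bond=-80.5987
(1,0): Delta=0.8263 Bond=-69.2928
(1,1): Delta=0.9881 Bond=-86.7595
(2,0): Delta=0.3548 Bond=-25.8781
(2,1): Delta=0.9379 Bond=-83.7789
(2,2): Delta=1.0000 Bond=-90.8851
(3,0): Delta=-1.0000 Bond=93.6117
(3,1): Delta=0.6755 Bond=-59.4543
(3,2): Delta=1.0000 Bond=-93.6117
(3,3): Delta=1.0000 Bond=-93.6117
V0=28.5150

Risk-neutral probability p* = (R−d)/(u−d) = (1.03−0.92)/(1.06−0.92) = 0.7857.
At expiry t=4: V(4,0)=14.7512, V(4,1)=2.3233, V(4,2)=11.9957, V(4,3)=28.4938, V(4,4)=47.5024
Node (3,0) S=88.7704: V=(p*·2.3233+(1−p*)·14.7512)/1.03=4.8412; Δ=(2.3233−14.7512)/(94.0967−81.6688)=-1.0000; B=V−Δ·S=93.6117
Node (3,1) S=102.2790: V=(p*·11.9957+(1−p*)·2.3233)/1.03=9.6340; Δ=(11.9957−2.3233)/(108.4157−94.0967)=0.6755; B=V−Δ·S=-59.4543
Node (3,2) S=117.8432: V=(p*·28.4938+(1−p*)·11.9957)/1.03=24.2315; Δ=(28.4938−11.9957)/(124.9138−108.4157)=1.0000; B=V−Δ·S=-93.6117
Node (3,3) S=135.7758: V=(p*·47.5024+(1−p*)·28.4938)/1.03=42.1642; Δ=(47.5024−28.4938)/(143.9224−124.9138)=1.0000; B=V−Δ·S=-93.6117
Node (2,0) S=96.4896: V=(p*·9.6340+(1−p*)·4.8412)/1.03=8.3563; Δ=(9.6340−4.8412)/(102.2790−88.7704)=0.3548; B=V−Δ·S=-25.8781
Node (2,1) S=111.1728: V=(p*·24.2315+(1−p*)·9.6340)/1.03=20.4888; Δ=(24.2315−9.6340)/(117.8432−102.2790)=0.9379; B=V−Δ·S=-83.7789
Node (2,2) S=128.0904: V=(p*·42.1642+(1−p*)·24.2315)/1.03=37.2053; Δ=(42.1642−24.2315)/(135.7758−117.8432)=1.0000; B=V−Δ·S=-90.8851
Node (1,0) S=104.8800: V=(p*·20.4888+(1−p*)·8.3563)/1.03=17.3680; Δ=(20.4888−8.3563)/(111.1728−96.4896)=0.8263; B=V−Δ·S=-69.2928
Node (1,1) S=120.8400: V=(p*·37.2053+(1−p*)·20.4888)/1.03=32.6439; Δ=(37.2053−20.4888)/(128.0904−111.1728)=0.9881; B=V−Δ·S=-86.7595
Node (0,0) S=114.0000: V=(p*·32.6439+(1−p*)·17.3680)/1.03=28.5150; Δ=(32.6439−17.3680)/(120.8400−104.8800)=0.9571; B=V−Δ·S=-80.5987
Self-financing check: at every node Δ·S+B equals the discounted successor values.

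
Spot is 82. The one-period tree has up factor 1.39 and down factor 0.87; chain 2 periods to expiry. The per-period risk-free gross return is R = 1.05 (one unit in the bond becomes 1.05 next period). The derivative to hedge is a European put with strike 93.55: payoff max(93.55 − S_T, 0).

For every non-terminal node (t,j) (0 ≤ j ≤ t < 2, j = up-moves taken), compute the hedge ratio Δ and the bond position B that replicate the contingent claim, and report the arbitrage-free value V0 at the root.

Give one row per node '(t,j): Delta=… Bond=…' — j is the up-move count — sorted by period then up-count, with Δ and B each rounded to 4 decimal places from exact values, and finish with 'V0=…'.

Since d<R<u, set p* = (R−d)/(u−d) = 0.3462; price each node as the discounted p*-expectation of its children.
At expiry t=2: V(2,0)=31.4842, V(2,1)=0.0000, V(2,2)=0.0000
(1,0): S=71.3400. Δ = (V_up−V_dn)/(S_up−S_dn) = (0.0000−31.4842)/(99.1626−62.0658) = -0.8487. V = [p*·0.0000 + (1−p*)·31.4842]/1.05 = 19.6055. B = V − Δ·S = 80.1521.
(1,1): S=113.9800. Δ = (V_up−V_dn)/(S_up−S_dn) = (0.0000−0.0000)/(158.4322−99.1626) = 0.0000. V = [p*·0.0000 + (1−p*)·0.0000]/1.05 = 0.0000. B = V − Δ·S = 0.0000.
(0,0): S=82.0000. Δ = (V_up−V_dn)/(S_up−S_dn) = (0.0000−19.6055)/(113.9800−71.3400) = -0.4598. V = [p*·0.0000 + (1−p*)·19.6055]/1.05 = 12.2086. B = V − Δ·S = 49.9116.
Root portfolio cost Δ·82+B reproduces V0=12.2086.

(0,0): Delta=-0.4598 Bond=49.9116
(1,0): Delta=-0.8487 Bond=80.1521
(1,1): Delta=0.0000 Bond=0.0000
V0=12.2086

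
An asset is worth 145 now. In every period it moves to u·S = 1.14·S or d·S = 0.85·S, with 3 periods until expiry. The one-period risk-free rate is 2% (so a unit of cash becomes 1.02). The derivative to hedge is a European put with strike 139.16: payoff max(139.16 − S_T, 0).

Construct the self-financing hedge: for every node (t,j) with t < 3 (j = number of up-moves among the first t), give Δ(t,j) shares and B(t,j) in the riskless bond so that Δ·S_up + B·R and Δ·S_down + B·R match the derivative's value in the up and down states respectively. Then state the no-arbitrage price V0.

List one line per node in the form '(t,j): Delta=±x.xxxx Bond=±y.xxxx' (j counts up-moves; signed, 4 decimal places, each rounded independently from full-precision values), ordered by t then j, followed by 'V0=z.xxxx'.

The replicating-portfolio and risk-neutral prices coincide; use p* = (1.02−0.85)/(1.14−0.85) = 0.5862 for the latter.
Payoff layer (t=3): V(3,0)=50.1119, V(3,1)=19.7308, V(3,2)=0.0000, V(3,3)=0.0000
(2,0): S=104.7625. Δ = (V_up−V_dn)/(S_up−S_dn) = (19.7308−50.1119)/(119.4292−89.0481) = -1.0000. V = [p*·19.7308 + (1−p*)·50.1119]/1.02 = 31.6689. B = V − Δ·S = 136.4314.
(2,1): S=140.5050. Δ = (V_up−V_dn)/(S_up−S_dn) = (0.0000−19.7308)/(160.1757−119.4292) = -0.4842. V = [p*·0.0000 + (1−p*)·19.7308]/1.02 = 8.0044. B = V − Δ·S = 76.0414.
(2,2): S=188.4420. Δ = (V_up−V_dn)/(S_up−S_dn) = (0.0000−0.0000)/(214.8239−160.1757) = 0.0000. V = [p*·0.0000 + (1−p*)·0.0000]/1.02 = 0.0000. B = V − Δ·S = 0.0000.
(1,0): S=123.2500. Δ = (V_up−V_dn)/(S_up−S_dn) = (8.0044−31.6689)/(140.5050−104.7625) = -0.6621. V = [p*·8.0044 + (1−p*)·31.6689]/1.02 = 17.4476. B = V − Δ·S = 99.0494.
(1,1): S=165.3000. Δ = (V_up−V_dn)/(S_up−S_dn) = (0.0000−8.0044)/(188.4420−140.5050) = -0.1670. V = [p*·0.0000 + (1−p*)·8.0044]/1.02 = 3.2472. B = V − Δ·S = 30.8485.
(0,0): S=145.0000. Δ = (V_up−V_dn)/(S_up−S_dn) = (3.2472−17.4476)/(165.3000−123.2500) = -0.3377. V = [p*·3.2472 + (1−p*)·17.4476]/1.02 = 8.9444. B = V − Δ·S = 57.9113.
The time-0 hedge costs 8.9444, which is the no-arbitrage price.

(0,0): Delta=-0.3377 Bond=57.9113
(1,0): Delta=-0.6621 Bond=99.0494
(1,1): Delta=-0.1670 Bond=30.8485
(2,0): Delta=-1.0000 Bond=136.4314
(2,1): Delta=-0.4842 Bond=76.0414
(2,2): Delta=0.0000 Bond=0.0000
V0=8.9444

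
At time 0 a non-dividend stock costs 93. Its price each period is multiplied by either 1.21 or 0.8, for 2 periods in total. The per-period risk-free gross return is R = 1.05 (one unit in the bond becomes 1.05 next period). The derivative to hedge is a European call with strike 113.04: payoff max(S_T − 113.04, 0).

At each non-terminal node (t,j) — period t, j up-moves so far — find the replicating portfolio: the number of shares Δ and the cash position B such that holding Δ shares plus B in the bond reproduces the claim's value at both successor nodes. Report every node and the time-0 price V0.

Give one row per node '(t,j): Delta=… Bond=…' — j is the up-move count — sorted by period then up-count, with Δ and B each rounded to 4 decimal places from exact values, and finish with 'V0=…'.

Under the risk-neutral measure, an up-move has probability p* = (R−d)/(u−d) = 0.6098 and values discount at R = 1.05.
Terminal values V(2,·): V(2,0)=0.0000, V(2,1)=0.0000, V(2,2)=23.1213
  t=1,j=0: stock 74.4000 → up 90.0240 (V=0.0000), down 59.5200 (V=0.0000). Price 0.0000; hedge Δ=0.0000, bond B=0.0000.
  t=1,j=1: stock 112.5300 → up 136.1613 (V=23.1213), down 90.0240 (V=0.0000). Price 13.4270; hedge Δ=0.5011, bond B=-42.9664.
  t=0,j=0: stock 93.0000 → up 112.5300 (V=13.4270), down 74.4000 (V=0.0000). Price 7.7973; hedge Δ=0.3521, bond B=-24.9515.
Each (Δ,B) replicates both successor values, so the strategy is self-financing and V0 is arbitrage-free.

(0,0): Delta=0.3521 Bond=-24.9515
(1,0): Delta=0.0000 Bond=0.0000
(1,1): Delta=0.5011 Bond=-42.9664
V0=7.7973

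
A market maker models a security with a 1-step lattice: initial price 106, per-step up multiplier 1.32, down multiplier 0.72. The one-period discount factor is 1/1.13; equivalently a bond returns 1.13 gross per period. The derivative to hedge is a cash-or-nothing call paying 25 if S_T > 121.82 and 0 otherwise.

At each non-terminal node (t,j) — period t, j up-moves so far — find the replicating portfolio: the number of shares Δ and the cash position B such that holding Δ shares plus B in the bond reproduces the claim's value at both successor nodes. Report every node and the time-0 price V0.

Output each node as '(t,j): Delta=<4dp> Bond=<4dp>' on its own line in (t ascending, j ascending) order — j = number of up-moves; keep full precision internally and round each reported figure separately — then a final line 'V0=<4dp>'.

(0,0): Delta=0.3931 Bond=-26.5487
V0=15.1180

The replicating-portfolio and risk-neutral prices coincide; use p* = (1.13−0.72)/(1.32−0.72) = 0.6833 for the latter.
At expiry t=1: V(1,0)=0.0000, V(1,1)=25.0000
(0,0): S=106.0000. Δ = (V_up−V_dn)/(S_up−S_dn) = (25.0000−0.0000)/(139.9200−76.3200) = 0.3931. V = [p*·25.0000 + (1−p*)·0.0000]/1.13 = 15.1180. B = V − Δ·S = -26.5487.
The time-0 hedge costs 15.1180, which is the no-arbitrage price.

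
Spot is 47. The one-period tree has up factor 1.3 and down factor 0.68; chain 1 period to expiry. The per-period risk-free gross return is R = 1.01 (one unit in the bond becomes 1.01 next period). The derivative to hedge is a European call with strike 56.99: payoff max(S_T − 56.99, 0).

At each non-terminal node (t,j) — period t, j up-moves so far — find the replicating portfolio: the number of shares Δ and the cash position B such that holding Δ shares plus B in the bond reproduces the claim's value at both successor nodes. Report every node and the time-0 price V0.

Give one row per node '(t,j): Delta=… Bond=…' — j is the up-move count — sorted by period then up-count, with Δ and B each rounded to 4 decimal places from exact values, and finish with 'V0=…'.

No-arbitrage ⇒ martingale measure with p* = (R−d)/(u−d) = 0.5323.
At expiry t=1: V(1,0)=0.0000, V(1,1)=4.1100
  t=0,j=0: stock 47.0000 → up 61.1000 (V=4.1100), down 31.9600 (V=0.0000). Price 2.1659; hedge Δ=0.1410, bond B=-4.4631.
Each (Δ,B) replicates both successor values, so the strategy is self-financing and V0 is arbitrage-free.

(0,0): Delta=0.1410 Bond=-4.4631
V0=2.1659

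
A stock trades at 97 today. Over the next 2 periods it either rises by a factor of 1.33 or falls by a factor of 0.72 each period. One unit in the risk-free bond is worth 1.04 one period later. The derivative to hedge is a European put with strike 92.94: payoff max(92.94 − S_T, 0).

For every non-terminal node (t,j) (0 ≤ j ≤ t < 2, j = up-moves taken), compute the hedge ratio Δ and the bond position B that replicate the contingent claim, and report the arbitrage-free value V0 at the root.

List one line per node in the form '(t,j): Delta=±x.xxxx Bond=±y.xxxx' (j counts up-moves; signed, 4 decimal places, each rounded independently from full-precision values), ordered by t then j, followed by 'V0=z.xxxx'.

Under the risk-neutral measure, an up-move has probability p* = (R−d)/(u−d) = 0.5246 and values discount at R = 1.04.
Terminal values V(2,·): V(2,0)=42.6552, V(2,1)=0.0528, V(2,2)=0.0000
(1,0): S=69.8400. Δ = (V_up−V_dn)/(S_up−S_dn) = (0.0528−42.6552)/(92.8872−50.2848) = -1.0000. V = [p*·0.0528 + (1−p*)·42.6552]/1.04 = 19.5254. B = V − Δ·S = 89.3654.
(1,1): S=129.0100. Δ = (V_up−V_dn)/(S_up−S_dn) = (0.0000−0.0528)/(171.5833−92.8872) = -0.0007. V = [p*·0.0000 + (1−p*)·0.0528]/1.04 = 0.0241. B = V − Δ·S = 0.1107.
(0,0): S=97.0000. Δ = (V_up−V_dn)/(S_up−S_dn) = (0.0241−19.5254)/(129.0100−69.8400) = -0.3296. V = [p*·0.0241 + (1−p*)·19.5254]/1.04 = 8.9377. B = V − Δ·S = 40.9070.
Root portfolio cost Δ·97+B reproduces V0=8.9377.

(0,0): Delta=-0.3296 Bond=40.9070
(1,0): Delta=-1.0000 Bond=89.3654
(1,1): Delta=-0.0007 Bond=0.1107
V0=8.9377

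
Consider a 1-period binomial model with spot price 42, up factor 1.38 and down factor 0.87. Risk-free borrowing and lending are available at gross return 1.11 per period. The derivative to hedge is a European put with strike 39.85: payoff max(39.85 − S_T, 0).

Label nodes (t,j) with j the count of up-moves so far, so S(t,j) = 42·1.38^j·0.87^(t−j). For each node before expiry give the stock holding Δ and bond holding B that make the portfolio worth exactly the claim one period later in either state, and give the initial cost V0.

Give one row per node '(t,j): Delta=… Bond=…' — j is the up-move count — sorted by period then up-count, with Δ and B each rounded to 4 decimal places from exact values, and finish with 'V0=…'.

(0,0): Delta=-0.1545 Bond=8.0689
V0=1.5787

Under the risk-neutral measure, an up-move has probability p* = (R−d)/(u−d) = 0.4706 and values discount at R = 1.11.
At expiry t=1: V(1,0)=3.3100, V(1,1)=0.0000
(0,0): S=42.0000. Δ = (V_up−V_dn)/(S_up−S_dn) = (0.0000−3.3100)/(57.9600−36.5400) = -0.1545. V = [p*·0.0000 + (1−p*)·3.3100]/1.11 = 1.5787. B = V − Δ·S = 8.0689.
Each (Δ,B) replicates both successor values, so the strategy is self-financing and V0 is arbitrage-free.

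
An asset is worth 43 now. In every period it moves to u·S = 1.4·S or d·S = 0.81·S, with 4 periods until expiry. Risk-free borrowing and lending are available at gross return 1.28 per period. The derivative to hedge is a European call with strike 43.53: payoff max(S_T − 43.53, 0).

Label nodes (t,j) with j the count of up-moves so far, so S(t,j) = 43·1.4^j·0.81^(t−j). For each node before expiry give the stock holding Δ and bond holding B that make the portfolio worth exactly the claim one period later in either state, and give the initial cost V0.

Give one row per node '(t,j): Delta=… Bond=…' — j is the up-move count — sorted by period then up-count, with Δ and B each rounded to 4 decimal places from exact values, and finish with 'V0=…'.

(0,0): Delta=0.9764 Bond=-15.0715
(1,0): Delta=0.8724 Bond=-15.6679
(1,1): Delta=0.9918 Bond=-20.2167
(2,0): Delta=0.4399 Bond=-7.8540
(2,1): Delta=0.9363 Bond=-23.1701
(2,2): Delta=1.0000 Bond=-26.5686
(3,0): Delta=0.0000 Bond=0.0000
(3,1): Delta=0.5049 Bond=-12.6199
(3,2): Delta=1.0000 Bond=-34.0078
(3,3): Delta=1.0000 Bond=-34.0078
V0=26.9150

Under the risk-neutral measure, an up-move has probability p* = (R−d)/(u−d) = 0.7966 and values discount at R = 1.28.
At expiry t=4: V(4,0)=0.0000, V(4,1)=0.0000, V(4,2)=11.7661, V(4,3)=52.0435, V(4,4)=121.6588
(3,0): S=22.8520. Δ = (V_up−V_dn)/(S_up−S_dn) = (0.0000−0.0000)/(31.9927−18.5101) = 0.0000. V = [p*·0.0000 + (1−p*)·0.0000]/1.28 = 0.0000. B = V − Δ·S = 0.0000.
(3,1): S=39.4972. Δ = (V_up−V_dn)/(S_up−S_dn) = (11.7661−0.0000)/(55.2961−31.9927) = 0.5049. V = [p*·11.7661 + (1−p*)·0.0000]/1.28 = 7.3227. B = V − Δ·S = -12.6199.
(3,2): S=68.2668. Δ = (V_up−V_dn)/(S_up−S_dn) = (52.0435−11.7661)/(95.5735−55.2961) = 1.0000. V = [p*·52.0435 + (1−p*)·11.7661]/1.28 = 34.2590. B = V − Δ·S = -34.0078.
(3,3): S=117.9920. Δ = (V_up−V_dn)/(S_up−S_dn) = (121.6588−52.0435)/(165.1888−95.5735) = 1.0000. V = [p*·121.6588 + (1−p*)·52.0435]/1.28 = 83.9842. B = V − Δ·S = -34.0078.
(2,0): S=28.2123. Δ = (V_up−V_dn)/(S_up−S_dn) = (7.3227−0.0000)/(39.4972−22.8520) = 0.4399. V = [p*·7.3227 + (1−p*)·0.0000]/1.28 = 4.5573. B = V − Δ·S = -7.8540.
(2,1): S=48.7620. Δ = (V_up−V_dn)/(S_up−S_dn) = (34.2590−7.3227)/(68.2668−39.4972) = 0.9363. V = [p*·34.2590 + (1−p*)·7.3227]/1.28 = 22.4847. B = V − Δ·S = -23.1701.
(2,2): S=84.2800. Δ = (V_up−V_dn)/(S_up−S_dn) = (83.9842−34.2590)/(117.9920−68.2668) = 1.0000. V = [p*·83.9842 + (1−p*)·34.2590]/1.28 = 57.7114. B = V − Δ·S = -26.5686.
(1,0): S=34.8300. Δ = (V_up−V_dn)/(S_up−S_dn) = (22.4847−4.5573)/(48.7620−28.2123) = 0.8724. V = [p*·22.4847 + (1−p*)·4.5573]/1.28 = 14.7175. B = V − Δ·S = -15.6679.
(1,1): S=60.2000. Δ = (V_up−V_dn)/(S_up−S_dn) = (57.7114−22.4847)/(84.2800−48.7620) = 0.9918. V = [p*·57.7114 + (1−p*)·22.4847]/1.28 = 39.4896. B = V − Δ·S = -20.2167.
(0,0): S=43.0000. Δ = (V_up−V_dn)/(S_up−S_dn) = (39.4896−14.7175)/(60.2000−34.8300) = 0.9764. V = [p*·39.4896 + (1−p*)·14.7175]/1.28 = 26.9150. B = V − Δ·S = -15.0715.
Root portfolio cost Δ·43+B reproduces V0=26.9150.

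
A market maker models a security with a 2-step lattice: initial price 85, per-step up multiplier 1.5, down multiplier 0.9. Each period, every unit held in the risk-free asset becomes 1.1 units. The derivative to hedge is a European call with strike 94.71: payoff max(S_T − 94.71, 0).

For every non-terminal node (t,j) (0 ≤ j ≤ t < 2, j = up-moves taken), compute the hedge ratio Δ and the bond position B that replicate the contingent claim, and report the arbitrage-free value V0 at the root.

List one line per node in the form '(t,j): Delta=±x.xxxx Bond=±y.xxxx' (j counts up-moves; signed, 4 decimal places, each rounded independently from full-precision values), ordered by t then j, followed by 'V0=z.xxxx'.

(0,0): Delta=0.6927 Bond=-42.6529
(1,0): Delta=0.4366 Bond=-27.3273
(1,1): Delta=1.0000 Bond=-86.1000
V0=16.2259

Risk-neutral probability p* = (R−d)/(u−d) = (1.1−0.9)/(1.5−0.9) = 0.3333.
Payoff layer (t=2): V(2,0)=0.0000, V(2,1)=20.0400, V(2,2)=96.5400
(1,0): S=76.5000. Δ = (V_up−V_dn)/(S_up−S_dn) = (20.0400−0.0000)/(114.7500−68.8500) = 0.4366. V = [p*·20.0400 + (1−p*)·0.0000]/1.1 = 6.0727. B = V − Δ·S = -27.3273.
(1,1): S=127.5000. Δ = (V_up−V_dn)/(S_up−S_dn) = (96.5400−20.0400)/(191.2500−114.7500) = 1.0000. V = [p*·96.5400 + (1−p*)·20.0400]/1.1 = 41.4000. B = V − Δ·S = -86.1000.
(0,0): S=85.0000. Δ = (V_up−V_dn)/(S_up−S_dn) = (41.4000−6.0727)/(127.5000−76.5000) = 0.6927. V = [p*·41.4000 + (1−p*)·6.0727]/1.1 = 16.2259. B = V − Δ·S = -42.6529.
Each (Δ,B) replicates both successor values, so the strategy is self-financing and V0 is arbitrage-free.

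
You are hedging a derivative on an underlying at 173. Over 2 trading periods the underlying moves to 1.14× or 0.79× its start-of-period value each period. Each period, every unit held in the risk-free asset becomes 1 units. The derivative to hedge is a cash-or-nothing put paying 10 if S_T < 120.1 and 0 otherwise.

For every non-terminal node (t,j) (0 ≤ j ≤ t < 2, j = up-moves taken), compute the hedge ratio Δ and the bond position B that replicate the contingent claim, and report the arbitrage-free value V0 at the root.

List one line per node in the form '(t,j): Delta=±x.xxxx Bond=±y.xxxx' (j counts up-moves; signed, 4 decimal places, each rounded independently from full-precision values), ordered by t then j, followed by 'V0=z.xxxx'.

No-arbitrage ⇒ martingale measure with p* = (R−d)/(u−d) = 0.6000.
Payoff layer (t=2): V(2,0)=10.0000, V(2,1)=0.0000, V(2,2)=0.0000
  t=1,j=0: stock 136.6700 → up 155.8038 (V=0.0000), down 107.9693 (V=10.0000). Price 4.0000; hedge Δ=-0.2091, bond B=32.5714.
  t=1,j=1: stock 197.2200 → up 224.8308 (V=0.0000), down 155.8038 (V=0.0000). Price 0.0000; hedge Δ=0.0000, bond B=0.0000.
  t=0,j=0: stock 173.0000 → up 197.2200 (V=0.0000), down 136.6700 (V=4.0000). Price 1.6000; hedge Δ=-0.0661, bond B=13.0286.
Root portfolio cost Δ·173+B reproduces V0=1.6000.

(0,0): Delta=-0.0661 Bond=13.0286
(1,0): Delta=-0.2091 Bond=32.5714
(1,1): Delta=0.0000 Bond=0.0000
V0=1.6000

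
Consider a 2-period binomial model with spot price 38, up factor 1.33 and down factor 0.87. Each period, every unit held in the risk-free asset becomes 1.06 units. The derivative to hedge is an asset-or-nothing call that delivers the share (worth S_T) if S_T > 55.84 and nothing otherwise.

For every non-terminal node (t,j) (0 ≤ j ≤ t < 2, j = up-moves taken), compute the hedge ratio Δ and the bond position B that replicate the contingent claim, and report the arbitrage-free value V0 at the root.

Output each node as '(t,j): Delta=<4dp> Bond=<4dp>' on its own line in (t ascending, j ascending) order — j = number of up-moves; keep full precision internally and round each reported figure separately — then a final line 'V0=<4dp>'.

(0,0): Delta=1.4984 Bond=-46.7339
(1,0): Delta=0.0000 Bond=0.0000
(1,1): Delta=2.8913 Bond=-119.9340
V0=10.2063

Risk-neutral probability p* = (R−d)/(u−d) = (1.06−0.87)/(1.33−0.87) = 0.4130.
At expiry t=2: V(2,0)=0.0000, V(2,1)=0.0000, V(2,2)=67.2182
(1,0): S=33.0600. Δ = (V_up−V_dn)/(S_up−S_dn) = (0.0000−0.0000)/(43.9698−28.7622) = 0.0000. V = [p*·0.0000 + (1−p*)·0.0000]/1.06 = 0.0000. B = V − Δ·S = 0.0000.
(1,1): S=50.5400. Δ = (V_up−V_dn)/(S_up−S_dn) = (67.2182−0.0000)/(67.2182−43.9698) = 2.8913. V = [p*·67.2182 + (1−p*)·0.0000]/1.06 = 26.1925. B = V − Δ·S = -119.9340.
(0,0): S=38.0000. Δ = (V_up−V_dn)/(S_up−S_dn) = (26.1925−0.0000)/(50.5400−33.0600) = 1.4984. V = [p*·26.1925 + (1−p*)·0.0000]/1.06 = 10.2063. B = V − Δ·S = -46.7339.
Root portfolio cost Δ·38+B reproduces V0=10.2063.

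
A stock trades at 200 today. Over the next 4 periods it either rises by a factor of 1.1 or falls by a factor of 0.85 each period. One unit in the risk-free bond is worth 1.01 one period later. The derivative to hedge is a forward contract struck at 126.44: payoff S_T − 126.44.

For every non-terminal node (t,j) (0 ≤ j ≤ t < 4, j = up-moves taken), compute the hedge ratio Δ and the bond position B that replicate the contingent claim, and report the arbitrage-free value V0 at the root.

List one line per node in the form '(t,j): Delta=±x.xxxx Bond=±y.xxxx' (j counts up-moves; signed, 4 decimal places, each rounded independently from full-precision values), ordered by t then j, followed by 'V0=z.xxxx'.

(0,0): Delta=1.0000 Bond=-121.5064
(1,0): Delta=1.0000 Bond=-122.7214
(1,1): Delta=1.0000 Bond=-122.7214
(2,0): Delta=1.0000 Bond=-123.9486
(2,1): Delta=1.0000 Bond=-123.9486
(2,2): Delta=1.0000 Bond=-123.9486
(3,0): Delta=1.0000 Bond=-125.1881
(3,1): Delta=1.0000 Bond=-125.1881
(3,2): Delta=1.0000 Bond=-125.1881
(3,3): Delta=1.0000 Bond=-125.1881
V0=78.4936

Risk-neutral probability p* = (R−d)/(u−d) = (1.01−0.85)/(1.1−0.85) = 0.6400.
Payoff layer (t=4): V(4,0)=-22.0388, V(4,1)=8.6675, V(4,2)=48.4050, V(4,3)=99.8300, V(4,4)=166.3800
  t=3,j=0: stock 122.8250 → up 135.1075 (V=8.6675), down 104.4012 (V=-22.0388). Price -2.3631; hedge Δ=1.0000, bond B=-125.1881.
  t=3,j=1: stock 158.9500 → up 174.8450 (V=48.4050), down 135.1075 (V=8.6675). Price 33.7619; hedge Δ=1.0000, bond B=-125.1881.
  t=3,j=2: stock 205.7000 → up 226.2700 (V=99.8300), down 174.8450 (V=48.4050). Price 80.5119; hedge Δ=1.0000, bond B=-125.1881.
  t=3,j=3: stock 266.2000 → up 292.8200 (V=166.3800), down 226.2700 (V=99.8300). Price 141.0119; hedge Δ=1.0000, bond B=-125.1881.
  t=2,j=0: stock 144.5000 → up 158.9500 (V=33.7619), down 122.8250 (V=-2.3631). Price 20.5514; hedge Δ=1.0000, bond B=-123.9486.
  t=2,j=1: stock 187.0000 → up 205.7000 (V=80.5119), down 158.9500 (V=33.7619). Price 63.0514; hedge Δ=1.0000, bond B=-123.9486.
  t=2,j=2: stock 242.0000 → up 266.2000 (V=141.0119), down 205.7000 (V=80.5119). Price 118.0514; hedge Δ=1.0000, bond B=-123.9486.
  t=1,j=0: stock 170.0000 → up 187.0000 (V=63.0514), down 144.5000 (V=20.5514). Price 47.2786; hedge Δ=1.0000, bond B=-122.7214.
  t=1,j=1: stock 220.0000 → up 242.0000 (V=118.0514), down 187.0000 (V=63.0514). Price 97.2786; hedge Δ=1.0000, bond B=-122.7214.
  t=0,j=0: stock 200.0000 → up 220.0000 (V=97.2786), down 170.0000 (V=47.2786). Price 78.4936; hedge Δ=1.0000, bond B=-121.5064.
Self-financing check: at every node Δ·S+B equals the discounted successor values.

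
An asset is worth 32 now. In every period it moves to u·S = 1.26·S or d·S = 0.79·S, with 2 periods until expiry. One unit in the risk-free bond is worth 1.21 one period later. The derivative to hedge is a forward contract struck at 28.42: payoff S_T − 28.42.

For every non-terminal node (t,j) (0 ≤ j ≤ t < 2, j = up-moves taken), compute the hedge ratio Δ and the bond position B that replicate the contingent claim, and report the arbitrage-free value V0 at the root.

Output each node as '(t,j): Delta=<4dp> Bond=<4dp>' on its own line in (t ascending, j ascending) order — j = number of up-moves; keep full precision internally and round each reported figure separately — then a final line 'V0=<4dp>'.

(0,0): Delta=1.0000 Bond=-19.4112
(1,0): Delta=1.0000 Bond=-23.4876
(1,1): Delta=1.0000 Bond=-23.4876
V0=12.5888

The replicating-portfolio and risk-neutral prices coincide; use p* = (1.21−0.79)/(1.26−0.79) = 0.8936 for the latter.
Terminal values V(2,·): V(2,0)=-8.4488, V(2,1)=3.4328, V(2,2)=22.3832
Node (1,0) S=25.2800: V=(p*·3.4328+(1−p*)·-8.4488)/1.21=1.7924; Δ=(3.4328−-8.4488)/(31.8528−19.9712)=1.0000; B=V−Δ·S=-23.4876
Node (1,1) S=40.3200: V=(p*·22.3832+(1−p*)·3.4328)/1.21=16.8324; Δ=(22.3832−3.4328)/(50.8032−31.8528)=1.0000; B=V−Δ·S=-23.4876
Node (0,0) S=32.0000: V=(p*·16.8324+(1−p*)·1.7924)/1.21=12.5888; Δ=(16.8324−1.7924)/(40.3200−25.2800)=1.0000; B=V−Δ·S=-19.4112
The time-0 hedge costs 12.5888, which is the no-arbitrage price.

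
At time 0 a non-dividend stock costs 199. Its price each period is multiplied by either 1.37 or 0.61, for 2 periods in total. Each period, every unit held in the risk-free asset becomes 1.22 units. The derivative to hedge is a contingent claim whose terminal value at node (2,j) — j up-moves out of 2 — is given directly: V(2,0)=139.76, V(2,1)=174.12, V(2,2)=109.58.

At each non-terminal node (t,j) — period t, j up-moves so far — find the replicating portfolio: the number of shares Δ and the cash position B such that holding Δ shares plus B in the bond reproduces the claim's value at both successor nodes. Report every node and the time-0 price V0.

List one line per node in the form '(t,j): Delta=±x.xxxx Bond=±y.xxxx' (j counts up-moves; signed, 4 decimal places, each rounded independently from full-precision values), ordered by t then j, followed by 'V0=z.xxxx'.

(0,0): Delta=-0.2440 Bond=136.7059
(1,0): Delta=0.3724 Bond=91.9521
(1,1): Delta=-0.3115 Bond=185.1818
V0=88.1509

Since d<R<u, set p* = (R−d)/(u−d) = 0.8026; price each node as the discounted p*-expectation of its children.
Terminal payoffs: V(2,0)=139.7600, V(2,1)=174.1200, V(2,2)=109.5800
Node (1,0) S=121.3900: V=(p*·174.1200+(1−p*)·139.7600)/1.22=137.1626; Δ=(174.1200−139.7600)/(166.3043−74.0479)=0.3724; B=V−Δ·S=91.9521
Node (1,1) S=272.6300: V=(p*·109.5800+(1−p*)·174.1200)/1.22=100.2608; Δ=(109.5800−174.1200)/(373.5031−166.3043)=-0.3115; B=V−Δ·S=185.1818
Node (0,0) S=199.0000: V=(p*·100.2608+(1−p*)·137.1626)/1.22=88.1509; Δ=(100.2608−137.1626)/(272.6300−121.3900)=-0.2440; B=V−Δ·S=136.7059
Root portfolio cost Δ·199+B reproduces V0=88.1509.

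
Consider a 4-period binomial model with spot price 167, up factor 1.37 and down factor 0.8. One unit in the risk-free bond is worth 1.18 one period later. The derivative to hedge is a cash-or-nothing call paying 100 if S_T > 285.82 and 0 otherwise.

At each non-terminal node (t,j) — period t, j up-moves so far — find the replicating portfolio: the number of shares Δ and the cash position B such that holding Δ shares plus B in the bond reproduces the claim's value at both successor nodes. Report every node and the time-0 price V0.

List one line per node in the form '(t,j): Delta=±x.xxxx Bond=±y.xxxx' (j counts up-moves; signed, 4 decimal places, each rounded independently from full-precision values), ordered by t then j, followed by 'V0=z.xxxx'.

Since d<R<u, set p* = (R−d)/(u−d) = 0.6667; price each node as the discounted p*-expectation of its children.
Terminal values V(4,·): V(4,0)=0.0000, V(4,1)=0.0000, V(4,2)=0.0000, V(4,3)=100.0000, V(4,4)=100.0000
  t=3,j=0: stock 85.5040 → up 117.1405 (V=0.0000), down 68.4032 (V=0.0000). Price 0.0000; hedge Δ=0.0000, bond B=0.0000.
  t=3,j=1: stock 146.4256 → up 200.6031 (V=0.0000), down 117.1405 (V=0.0000). Price 0.0000; hedge Δ=0.0000, bond B=0.0000.
  t=3,j=2: stock 250.7538 → up 343.5328 (V=100.0000), down 200.6031 (V=0.0000). Price 56.4972; hedge Δ=0.6996, bond B=-118.9414.
  t=3,j=3: stock 429.4160 → up 588.2999 (V=100.0000), down 343.5328 (V=100.0000). Price 84.7458; hedge Δ=0.0000, bond B=84.7458.
  t=2,j=0: stock 106.8800 → up 146.4256 (V=0.0000), down 85.5040 (V=0.0000). Price 0.0000; hedge Δ=0.0000, bond B=0.0000.
  t=2,j=1: stock 183.0320 → up 250.7538 (V=56.4972), down 146.4256 (V=0.0000). Price 31.9193; hedge Δ=0.5415, bond B=-67.1985.
  t=2,j=2: stock 313.4423 → up 429.4160 (V=84.7458), down 250.7538 (V=56.4972). Price 63.8386; hedge Δ=0.1581, bond B=14.2797.
  t=1,j=0: stock 133.6000 → up 183.0320 (V=31.9193), down 106.8800 (V=0.0000). Price 18.0335; hedge Δ=0.4192, bond B=-37.9653.
  t=1,j=1: stock 228.7900 → up 313.4423 (V=63.8386), down 183.0320 (V=31.9193). Price 45.0838; hedge Δ=0.2448, bond B=-10.9150.
  t=0,j=0: stock 167.0000 → up 228.7900 (V=45.0838), down 133.6000 (V=18.0335). Price 30.5653; hedge Δ=0.2842, bond B=-16.8913.
Self-financing check: at every node Δ·S+B equals the discounted successor values.

(0,0): Delta=0.2842 Bond=-16.8913
(1,0): Delta=0.4192 Bond=-37.9653
(1,1): Delta=0.2448 Bond=-10.9150
(2,0): Delta=0.0000 Bond=0.0000
(2,1): Delta=0.5415 Bond=-67.1985
(2,2): Delta=0.1581 Bond=14.2797
(3,0): Delta=0.0000 Bond=0.0000
(3,1): Delta=0.0000 Bond=0.0000
(3,2): Delta=0.6996 Bond=-118.9414
(3,3): Delta=0.0000 Bond=84.7458
V0=30.5653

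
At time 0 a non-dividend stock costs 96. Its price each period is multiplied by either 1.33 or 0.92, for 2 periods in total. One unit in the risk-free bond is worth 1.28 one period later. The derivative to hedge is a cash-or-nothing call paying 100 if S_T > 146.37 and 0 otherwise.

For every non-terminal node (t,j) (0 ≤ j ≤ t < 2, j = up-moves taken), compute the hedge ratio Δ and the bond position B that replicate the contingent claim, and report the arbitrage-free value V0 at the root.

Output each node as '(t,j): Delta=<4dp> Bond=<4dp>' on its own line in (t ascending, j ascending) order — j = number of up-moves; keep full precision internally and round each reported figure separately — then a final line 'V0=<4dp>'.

(0,0): Delta=1.7428 Bond=-120.2549
(1,0): Delta=0.0000 Bond=0.0000
(1,1): Delta=1.9103 Bond=-175.3049
V0=47.0563

Since d<R<u, set p* = (R−d)/(u−d) = 0.8780; price each node as the discounted p*-expectation of its children.
Terminal payoffs: V(2,0)=0.0000, V(2,1)=0.0000, V(2,2)=100.0000
Node (1,0) S=88.3200: V=(p*·0.0000+(1−p*)·0.0000)/1.28=0.0000; Δ=(0.0000−0.0000)/(117.4656−81.2544)=0.0000; B=V−Δ·S=0.0000
Node (1,1) S=127.6800: V=(p*·100.0000+(1−p*)·0.0000)/1.28=68.5976; Δ=(100.0000−0.0000)/(169.8144−117.4656)=1.9103; B=V−Δ·S=-175.3049
Node (0,0) S=96.0000: V=(p*·68.5976+(1−p*)·0.0000)/1.28=47.0563; Δ=(68.5976−0.0000)/(127.6800−88.3200)=1.7428; B=V−Δ·S=-120.2549
The time-0 hedge costs 47.0563, which is the no-arbitrage price.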